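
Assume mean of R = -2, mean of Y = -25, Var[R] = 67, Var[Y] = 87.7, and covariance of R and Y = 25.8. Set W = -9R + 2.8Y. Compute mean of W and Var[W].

mean of W = -52, Var[W] = 4814.248

mean of W = (-9)·mean of R + 2.8·mean of Y = (-9)·(-2) + 2.8·(-25) = -52.
Var[W] = a²·Var[R] + b²·Var[Y] + 2ab·covariance of R and Y with a = -9, b = 2.8.
= (-9)²·67 + 2.8²·87.7 + 2·(-9)·2.8·25.8
= 5427 + 687.568 + (-1300.32) = 4814.248.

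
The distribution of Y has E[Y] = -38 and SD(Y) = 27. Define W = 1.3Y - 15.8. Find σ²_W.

σ²_W = 1232.01

W = 1.3Y - 15.8 is linear with a = 1.3, b = -15.8.
σ²_Y = 27² = 729.
σ²_W = a²·σ²_Y = 1.3²·729 = 1232.01 (the additive constant -15.8 does not affect variance).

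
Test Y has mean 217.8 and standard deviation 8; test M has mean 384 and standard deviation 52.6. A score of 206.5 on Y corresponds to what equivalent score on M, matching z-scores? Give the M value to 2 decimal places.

M = 309.70

z = (206.5 − 217.8)/8 = -1.4125.
M = 384 + z·52.6 = 384 + (206.5 − 217.8)·52.6/8 ≈ 309.70.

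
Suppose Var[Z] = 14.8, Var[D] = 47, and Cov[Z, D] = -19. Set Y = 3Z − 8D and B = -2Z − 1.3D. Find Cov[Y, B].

By bilinearity, Cov[Y, B] = ac·Var[Z] + bd·Var[D] + (ad+bc)·Cov[Z, D], with a=3, b=-8, c=-2, d=-1.3.
ac·Var[Z] = 3·(-2)·14.8 = -88.8
bd·Var[D] = (-8)·(-1.3)·47 = 488.8
(ad+bc)·Cov[Z, D] = (12.1)·(-19) = -229.9
Cov[Y, B] = -88.8 + 488.8 + (-229.9) = 170.1.

Cov[Y, B] = 170.1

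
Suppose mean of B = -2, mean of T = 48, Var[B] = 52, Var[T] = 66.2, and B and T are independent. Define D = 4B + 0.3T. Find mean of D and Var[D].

mean of D = 4·mean of B + 0.3·mean of T = 4·(-2) + 0.3·48 = 6.4.
Var[D] = a²·Var[B] + b²·Var[T] + 2ab·Cov(B, T) with a = 4, b = 0.3.
Independence gives Cov(B, T) = 0.
= 4²·52 + 0.3²·66.2 + 2·4·0.3·0
= 832 + 5.958 + 0 = 837.958.

mean of D = 6.4, Var[D] = 837.958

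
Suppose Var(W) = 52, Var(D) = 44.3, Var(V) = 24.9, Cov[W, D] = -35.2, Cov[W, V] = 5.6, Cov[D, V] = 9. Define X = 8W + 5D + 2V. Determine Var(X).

Var(X) = 2078.3

Var(X) = a²·Var(W) + b²·Var(D) + c²·Var(V) + 2ab·Cov[W, D] + 2ac·Cov[W, V] + 2bc·Cov[D, V], with a = 8, b = 5, c = 2.
= 3328 + 1107.5 + 99.6 + (-2816) + 179.2 + 180
= 2078.3.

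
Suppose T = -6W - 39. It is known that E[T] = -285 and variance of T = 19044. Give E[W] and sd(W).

From T = -6W - 39: E[T] = a·E[W] + b, so E[W] = (E[T] − b)/a = (-285 − (-39))/(-6) = 41.
sd(T) = √19044 = 138.
sd(T) = |a|·sd(W), so sd(W) = 138/|-6| = 23.

E[W] = 41, sd(W) = 23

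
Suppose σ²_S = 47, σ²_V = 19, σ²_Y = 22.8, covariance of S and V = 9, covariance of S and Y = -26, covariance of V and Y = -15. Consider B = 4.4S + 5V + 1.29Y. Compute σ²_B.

σ²_B = a²·σ²_S + b²·σ²_V + c²·σ²_Y + 2ab·covariance of S and V + 2ac·covariance of S and Y + 2bc·covariance of V and Y, with a = 4.4, b = 5, c = 1.29.
= 909.92 + 475 + 37.94148 + 396 + (-295.152) + (-193.5)
= 1330.20948.

σ²_B = 1330.20948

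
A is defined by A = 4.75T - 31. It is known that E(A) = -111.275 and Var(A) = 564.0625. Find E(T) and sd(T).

E(T) = -16.9, sd(T) = 5

From A = 4.75T - 31: E(A) = a·E(T) + b, so E(T) = (E(A) − b)/a = (-111.275 − (-31))/4.75 = -16.9.
sd(A) = √564.0625 = 23.75.
sd(A) = |a|·sd(T), so sd(T) = 23.75/|4.75| = 5.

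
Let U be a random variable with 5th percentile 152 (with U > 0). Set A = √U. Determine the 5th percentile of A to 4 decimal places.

√U is increasing, so P_{5}(A) = g(P_{5}(U)) ≈ 12.3288.

5th percentile of A = 12.3288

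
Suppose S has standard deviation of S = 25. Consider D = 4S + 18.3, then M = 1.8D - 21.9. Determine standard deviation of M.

standard deviation of D = |4|·25 = 100.
standard deviation of M = |1.8|·100 = 180.

standard deviation of M = 180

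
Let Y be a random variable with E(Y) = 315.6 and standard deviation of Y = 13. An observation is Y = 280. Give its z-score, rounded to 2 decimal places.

z = (Y − E(Y)) / standard deviation of Y = (280 − 315.6) / 13 ≈ -2.74.

z = -2.74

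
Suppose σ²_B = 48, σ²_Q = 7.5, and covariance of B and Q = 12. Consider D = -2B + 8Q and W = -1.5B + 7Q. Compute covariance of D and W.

By bilinearity, covariance of D and W = ac·σ²_B + bd·σ²_Q + (ad+bc)·covariance of B and Q, with a=-2, b=8, c=-1.5, d=7.
ac·σ²_B = (-2)·(-1.5)·48 = 144
bd·σ²_Q = 8·7·7.5 = 420
(ad+bc)·covariance of B and Q = (-26)·12 = -312
covariance of D and W = 144 + 420 + (-312) = 252.

covariance of D and W = 252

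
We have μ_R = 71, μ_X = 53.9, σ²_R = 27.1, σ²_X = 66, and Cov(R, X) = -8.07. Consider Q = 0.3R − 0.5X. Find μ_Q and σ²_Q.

μ_Q = 0.3·μ_R + (-0.5)·μ_X = 0.3·71 + (-0.5)·53.9 = -5.65.
σ²_Q = a²·σ²_R + b²·σ²_X + 2ab·Cov(R, X) with a = 0.3, b = -0.5.
= 0.3²·27.1 + (-0.5)²·66 + 2·0.3·(-0.5)·(-8.07)
= 2.439 + 16.5 + 2.421 = 21.36.

μ_Q = -5.65, σ²_Q = 21.36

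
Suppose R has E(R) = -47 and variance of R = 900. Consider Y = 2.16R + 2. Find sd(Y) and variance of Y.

sd(Y) = 64.8, variance of Y = 4199.04

Y = 2.16R + 2 is linear with a = 2.16, b = 2.
sd(R) = √900 = 30.
sd(Y) = |a|·sd(R) = |2.16|·30 = 64.8.
variance of Y = a²·variance of R = 2.16²·900 = 4199.04 (the additive constant 2 does not affect variance).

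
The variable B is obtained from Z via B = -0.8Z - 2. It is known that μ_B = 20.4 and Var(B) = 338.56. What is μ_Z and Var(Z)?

μ_Z = -28, Var(Z) = 529

From B = -0.8Z - 2: μ_B = a·μ_Z + b, so μ_Z = (μ_B − b)/a = (20.4 − (-2))/(-0.8) = -28.
Var(B) = a²·Var(Z), so Var(Z) = 338.56/(-0.8)² = 529.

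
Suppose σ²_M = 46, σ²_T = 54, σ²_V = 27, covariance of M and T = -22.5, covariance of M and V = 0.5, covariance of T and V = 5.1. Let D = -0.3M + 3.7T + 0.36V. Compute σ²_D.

σ²_D = a²·σ²_M + b²·σ²_T + c²·σ²_V + 2ab·covariance of M and T + 2ac·covariance of M and V + 2bc·covariance of T and V, with a = -0.3, b = 3.7, c = 0.36.
= 4.14 + 739.26 + 3.4992 + 49.95 + (-0.108) + 13.5864
= 810.3276.

σ²_D = 810.3276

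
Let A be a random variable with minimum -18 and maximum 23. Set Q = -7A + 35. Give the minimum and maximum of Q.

a = -7 < 0, so order reverses: min(Q) = a·max(A)+b = (-7)·23 + 35 = -126; max(Q) = a·min(A)+b = (-7)·(-18) + 35 = 161.

min(Q) = -126, max(Q) = 161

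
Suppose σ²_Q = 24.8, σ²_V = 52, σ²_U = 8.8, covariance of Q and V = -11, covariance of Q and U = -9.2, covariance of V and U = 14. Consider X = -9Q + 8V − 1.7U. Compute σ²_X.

σ²_X = a²·σ²_Q + b²·σ²_V + c²·σ²_U + 2ab·covariance of Q and V + 2ac·covariance of Q and U + 2bc·covariance of V and U, with a = -9, b = 8, c = -1.7.
= 2008.8 + 3328 + 25.432 + 1584 + (-281.52) + (-380.8)
= 6283.912.

σ²_X = 6283.912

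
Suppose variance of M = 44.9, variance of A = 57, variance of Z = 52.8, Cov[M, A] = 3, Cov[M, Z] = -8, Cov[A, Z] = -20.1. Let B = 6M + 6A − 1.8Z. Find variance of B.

variance of B = a²·variance of M + b²·variance of A + c²·variance of Z + 2ab·Cov[M, A] + 2ac·Cov[M, Z] + 2bc·Cov[A, Z], with a = 6, b = 6, c = -1.8.
= 1616.4 + 2052 + 171.072 + 216 + 172.8 + 434.16
= 4662.432.

variance of B = 4662.432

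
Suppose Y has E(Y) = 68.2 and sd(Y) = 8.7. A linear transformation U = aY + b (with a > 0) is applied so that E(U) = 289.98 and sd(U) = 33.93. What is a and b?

a = 3.9, b = 24

sd(U) = a·sd(Y) (a > 0), so a = 33.93/8.7 = 3.9.
E(U) = a·E(Y) + b, so b = 289.98 − 3.9·68.2 = 24.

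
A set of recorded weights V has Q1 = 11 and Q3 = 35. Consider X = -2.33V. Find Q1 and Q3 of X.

Q1(X) = -81.55, Q3(X) = -25.63

a = -2.33 < 0 reverses order: Q1(X) comes from Q3(V), Q3(X) from Q1(V).
Q1(X) = (-2.33)·35 = -81.55; Q3(X) = (-2.33)·11 = -25.63.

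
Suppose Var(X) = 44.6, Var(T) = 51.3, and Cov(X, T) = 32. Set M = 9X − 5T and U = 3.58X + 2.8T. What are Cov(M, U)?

Cov(M, U) = 952.412

By bilinearity, Cov(M, U) = ac·Var(X) + bd·Var(T) + (ad+bc)·Cov(X, T), with a=9, b=-5, c=3.58, d=2.8.
ac·Var(X) = 9·3.58·44.6 = 1437.012
bd·Var(T) = (-5)·2.8·51.3 = -718.2
(ad+bc)·Cov(X, T) = (7.3)·32 = 233.6
Cov(M, U) = 1437.012 + (-718.2) + 233.6 = 952.412.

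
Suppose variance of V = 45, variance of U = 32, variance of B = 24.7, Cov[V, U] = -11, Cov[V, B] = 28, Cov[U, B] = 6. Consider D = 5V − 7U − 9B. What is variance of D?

variance of D = a²·variance of V + b²·variance of U + c²·variance of B + 2ab·Cov[V, U] + 2ac·Cov[V, B] + 2bc·Cov[U, B], with a = 5, b = -7, c = -9.
= 1125 + 1568 + 2000.7 + 770 + (-2520) + 756
= 3699.7.

variance of D = 3699.7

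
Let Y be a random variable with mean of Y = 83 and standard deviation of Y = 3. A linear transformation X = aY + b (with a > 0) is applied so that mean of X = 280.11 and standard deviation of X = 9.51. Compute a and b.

a = 3.17, b = 17

standard deviation of X = a·standard deviation of Y (a > 0), so a = 9.51/3 = 3.17.
mean of X = a·mean of Y + b, so b = 280.11 − 3.17·83 = 17.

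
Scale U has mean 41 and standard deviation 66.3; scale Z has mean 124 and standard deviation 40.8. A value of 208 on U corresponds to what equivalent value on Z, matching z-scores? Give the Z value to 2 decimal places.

Z = 226.77

z = (208 − 41)/66.3 ≈ 2.5189.
Z = 124 + z·40.8 = 124 + (208 − 41)·40.8/66.3 ≈ 226.77.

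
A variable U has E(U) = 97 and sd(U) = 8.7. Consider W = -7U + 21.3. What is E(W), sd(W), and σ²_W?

E(W) = -657.7, sd(W) = 60.9, σ²_W = 3708.81

W = -7U + 21.3 is linear with a = -7, b = 21.3.
E(W) = a·E(U) + b = (-7)·97 + 21.3 = -657.7.
sd(W) = |a|·sd(U) = |-7|·8.7 = 60.9.
σ²_U = 8.7² = 75.69.
σ²_W = a²·σ²_U = (-7)²·75.69 = 3708.81 (the additive constant 21.3 does not affect variance).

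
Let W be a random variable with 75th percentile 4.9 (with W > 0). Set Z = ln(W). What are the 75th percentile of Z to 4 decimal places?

75th percentile of Z = 1.5892

ln(W) is increasing, so P_{75}(Z) = g(P_{75}(W)) ≈ 1.5892.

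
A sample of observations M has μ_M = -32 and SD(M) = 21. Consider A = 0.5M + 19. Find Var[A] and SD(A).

A = 0.5M + 19 is linear with a = 0.5, b = 19.
Var[M] = 21² = 441.
Var[A] = a²·Var[M] = 0.5²·441 = 110.25 (the additive constant 19 does not affect variance).
SD(A) = |a|·SD(M) = |0.5|·21 = 10.5.

Var[A] = 110.25, SD(A) = 10.5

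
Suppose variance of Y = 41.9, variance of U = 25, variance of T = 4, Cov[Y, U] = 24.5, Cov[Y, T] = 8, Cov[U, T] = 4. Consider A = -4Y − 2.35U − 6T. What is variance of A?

variance of A = a²·variance of Y + b²·variance of U + c²·variance of T + 2ab·Cov[Y, U] + 2ac·Cov[Y, T] + 2bc·Cov[U, T], with a = -4, b = -2.35, c = -6.
= 670.4 + 138.0625 + 144 + 460.6 + 384 + 112.8
= 1909.8625.

variance of A = 1909.8625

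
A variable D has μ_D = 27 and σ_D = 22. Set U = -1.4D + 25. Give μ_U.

U = -1.4D + 25 is linear with a = -1.4, b = 25.
μ_U = a·μ_D + b = (-1.4)·27 + 25 = -12.8.

μ_U = -12.8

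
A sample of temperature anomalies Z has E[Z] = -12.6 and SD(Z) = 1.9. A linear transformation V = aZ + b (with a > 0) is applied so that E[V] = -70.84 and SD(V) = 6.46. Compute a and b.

SD(V) = a·SD(Z) (a > 0), so a = 6.46/1.9 = 3.4.
E[V] = a·E[Z] + b, so b = -70.84 − 3.4·(-12.6) = -28.

a = 3.4, b = -28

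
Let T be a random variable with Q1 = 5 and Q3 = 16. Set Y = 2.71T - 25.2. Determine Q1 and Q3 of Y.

a = 2.71 > 0: Q1(Y) = a·Q1(T)+b = -11.65, Q3(Y) = a·Q3(T)+b = 18.16.

Q1(Y) = -11.65, Q3(Y) = 18.16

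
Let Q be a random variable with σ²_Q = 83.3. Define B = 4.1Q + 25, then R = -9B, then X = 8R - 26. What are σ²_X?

σ²_B = 4.1²·83.3 = 1400.273.
σ²_R = (-9)²·1400.273 = 113422.113.
σ²_X = 8²·113422.113 = 7259015.232.

σ²_X = 7259015.232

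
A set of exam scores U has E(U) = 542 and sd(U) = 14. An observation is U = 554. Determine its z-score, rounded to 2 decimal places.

z = (U − E(U)) / sd(U) = (554 − 542) / 14 ≈ 0.86.

z = 0.86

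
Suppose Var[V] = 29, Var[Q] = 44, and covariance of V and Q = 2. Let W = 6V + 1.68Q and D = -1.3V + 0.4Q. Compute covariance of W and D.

covariance of W and D = -196.2

By bilinearity, covariance of W and D = ac·Var[V] + bd·Var[Q] + (ad+bc)·covariance of V and Q, with a=6, b=1.68, c=-1.3, d=0.4.
ac·Var[V] = 6·(-1.3)·29 = -226.2
bd·Var[Q] = 1.68·0.4·44 = 29.568
(ad+bc)·covariance of V and Q = (0.216)·2 = 0.432
covariance of W and D = -226.2 + 29.568 + 0.432 = -196.2.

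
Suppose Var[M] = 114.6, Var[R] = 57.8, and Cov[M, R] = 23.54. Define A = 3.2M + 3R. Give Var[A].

Var[A] = 2145.672

Var[A] = a²·Var[M] + b²·Var[R] + 2ab·Cov[M, R] with a = 3.2, b = 3.
= 3.2²·114.6 + 3²·57.8 + 2·3.2·3·23.54
= 1173.504 + 520.2 + 451.968 = 2145.672.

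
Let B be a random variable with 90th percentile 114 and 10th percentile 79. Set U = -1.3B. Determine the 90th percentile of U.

90th percentile of U = -102.7

Since a = -1.3 < 0 the transformation is decreasing, reversing order: the 90th percentile of U corresponds to the 10th percentile of B.
So P_{90}(U) = a·P_{10}(B) + b = (-1.3)·79 = -102.7.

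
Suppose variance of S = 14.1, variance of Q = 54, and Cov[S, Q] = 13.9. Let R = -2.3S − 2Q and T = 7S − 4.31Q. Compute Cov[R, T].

By bilinearity, Cov[R, T] = ac·variance of S + bd·variance of Q + (ad+bc)·Cov[S, Q], with a=-2.3, b=-2, c=7, d=-4.31.
ac·variance of S = (-2.3)·7·14.1 = -227.01
bd·variance of Q = (-2)·(-4.31)·54 = 465.48
(ad+bc)·Cov[S, Q] = (-4.087)·13.9 = -56.8093
Cov[R, T] = -227.01 + 465.48 + (-56.8093) = 181.6607.

Cov[R, T] = 181.6607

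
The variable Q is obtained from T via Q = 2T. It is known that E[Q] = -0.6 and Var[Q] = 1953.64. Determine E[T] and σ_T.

From Q = 2T: E[Q] = a·E[T] + b, so E[T] = (E[Q] − b)/a = (-0.6 − 0)/2 = -0.3.
σ_Q = √1953.64 = 44.2.
σ_Q = |a|·σ_T, so σ_T = 44.2/|2| = 22.1.

E[T] = -0.3, σ_T = 22.1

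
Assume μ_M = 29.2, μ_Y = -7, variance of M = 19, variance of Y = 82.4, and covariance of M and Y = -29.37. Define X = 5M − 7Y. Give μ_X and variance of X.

μ_X = 5·μ_M + (-7)·μ_Y = 5·29.2 + (-7)·(-7) = 195.
variance of X = a²·variance of M + b²·variance of Y + 2ab·covariance of M and Y with a = 5, b = -7.
= 5²·19 + (-7)²·82.4 + 2·5·(-7)·(-29.37)
= 475 + 4037.6 + 2055.9 = 6568.5.

μ_X = 195, variance of X = 6568.5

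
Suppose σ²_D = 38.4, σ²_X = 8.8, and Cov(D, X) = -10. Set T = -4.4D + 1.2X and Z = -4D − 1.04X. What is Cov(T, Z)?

Cov(T, Z) = 667.0976

By bilinearity, Cov(T, Z) = ac·σ²_D + bd·σ²_X + (ad+bc)·Cov(D, X), with a=-4.4, b=1.2, c=-4, d=-1.04.
ac·σ²_D = (-4.4)·(-4)·38.4 = 675.84
bd·σ²_X = 1.2·(-1.04)·8.8 = -10.9824
(ad+bc)·Cov(D, X) = (-0.224)·(-10) = 2.24
Cov(T, Z) = 675.84 + (-10.9824) + 2.24 = 667.0976.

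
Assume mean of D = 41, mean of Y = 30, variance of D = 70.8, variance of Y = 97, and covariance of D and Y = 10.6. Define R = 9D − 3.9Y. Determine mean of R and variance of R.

mean of R = 252, variance of R = 6466.05

mean of R = 9·mean of D + (-3.9)·mean of Y = 9·41 + (-3.9)·30 = 252.
variance of R = a²·variance of D + b²·variance of Y + 2ab·covariance of D and Y with a = 9, b = -3.9.
= 9²·70.8 + (-3.9)²·97 + 2·9·(-3.9)·10.6
= 5734.8 + 1475.37 + (-744.12) = 6466.05.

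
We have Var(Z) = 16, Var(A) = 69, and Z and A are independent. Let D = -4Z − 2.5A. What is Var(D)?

Var(D) = a²·Var(Z) + b²·Var(A) + 2ab·Cov(Z, A) with a = -4, b = -2.5.
Independence gives Cov(Z, A) = 0.
= (-4)²·16 + (-2.5)²·69 + 2·(-4)·(-2.5)·0
= 256 + 431.25 + 0 = 687.25.

Var(D) = 687.25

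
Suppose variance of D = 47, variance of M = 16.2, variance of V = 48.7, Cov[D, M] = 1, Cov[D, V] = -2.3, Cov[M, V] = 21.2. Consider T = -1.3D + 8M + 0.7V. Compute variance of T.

variance of T = 1360.919

variance of T = a²·variance of D + b²·variance of M + c²·variance of V + 2ab·Cov[D, M] + 2ac·Cov[D, V] + 2bc·Cov[M, V], with a = -1.3, b = 8, c = 0.7.
= 79.43 + 1036.8 + 23.863 + (-20.8) + 4.186 + 237.44
= 1360.919.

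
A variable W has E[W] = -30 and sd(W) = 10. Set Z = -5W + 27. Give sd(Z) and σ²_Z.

Z = -5W + 27 is linear with a = -5, b = 27.
sd(Z) = |a|·sd(W) = |-5|·10 = 50.
σ²_W = 10² = 100.
σ²_Z = a²·σ²_W = (-5)²·100 = 2500 (the additive constant 27 does not affect variance).

sd(Z) = 50, σ²_Z = 2500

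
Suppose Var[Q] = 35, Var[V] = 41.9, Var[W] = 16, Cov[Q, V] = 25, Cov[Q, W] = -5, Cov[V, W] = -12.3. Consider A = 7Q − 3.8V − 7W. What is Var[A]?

Var[A] = 1609.676

Var[A] = a²·Var[Q] + b²·Var[V] + c²·Var[W] + 2ab·Cov[Q, V] + 2ac·Cov[Q, W] + 2bc·Cov[V, W], with a = 7, b = -3.8, c = -7.
= 1715 + 605.036 + 784 + (-1330) + 490 + (-654.36)
= 1609.676.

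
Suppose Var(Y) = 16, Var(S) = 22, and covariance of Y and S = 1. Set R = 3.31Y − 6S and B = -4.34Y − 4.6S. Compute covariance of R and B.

covariance of R and B = 388.1676

By bilinearity, covariance of R and B = ac·Var(Y) + bd·Var(S) + (ad+bc)·covariance of Y and S, with a=3.31, b=-6, c=-4.34, d=-4.6.
ac·Var(Y) = 3.31·(-4.34)·16 = -229.8464
bd·Var(S) = (-6)·(-4.6)·22 = 607.2
(ad+bc)·covariance of Y and S = (10.814)·1 = 10.814
covariance of R and B = -229.8464 + 607.2 + 10.814 = 388.1676.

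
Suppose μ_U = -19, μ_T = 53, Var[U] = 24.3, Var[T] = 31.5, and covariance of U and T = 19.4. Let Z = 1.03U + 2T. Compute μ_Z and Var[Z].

μ_Z = 86.43, Var[Z] = 231.70787

μ_Z = 1.03·μ_U + 2·μ_T = 1.03·(-19) + 2·53 = 86.43.
Var[Z] = a²·Var[U] + b²·Var[T] + 2ab·covariance of U and T with a = 1.03, b = 2.
= 1.03²·24.3 + 2²·31.5 + 2·1.03·2·19.4
= 25.77987 + 126 + 79.928 = 231.70787.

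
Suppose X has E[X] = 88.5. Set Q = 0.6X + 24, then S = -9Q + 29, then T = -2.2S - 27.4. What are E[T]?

E[T] = 1435.38

E[Q] = 0.6·88.5 + 24 = 77.1.
E[S] = (-9)·77.1 + 29 = -664.9.
E[T] = (-2.2)·(-664.9) + (-27.4) = 1435.38.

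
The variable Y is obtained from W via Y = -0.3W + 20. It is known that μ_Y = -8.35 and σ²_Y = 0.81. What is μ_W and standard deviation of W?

From Y = -0.3W + 20: μ_Y = a·μ_W + b, so μ_W = (μ_Y − b)/a = (-8.35 − 20)/(-0.3) = 94.5.
standard deviation of Y = √0.81 = 0.9.
standard deviation of Y = |a|·standard deviation of W, so standard deviation of W = 0.9/|-0.3| = 3.

μ_W = 94.5, standard deviation of W = 3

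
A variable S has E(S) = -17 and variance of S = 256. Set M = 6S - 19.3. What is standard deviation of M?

M = 6S - 19.3 is linear with a = 6, b = -19.3.
standard deviation of S = √256 = 16.
standard deviation of M = |a|·standard deviation of S = |6|·16 = 96.

standard deviation of M = 96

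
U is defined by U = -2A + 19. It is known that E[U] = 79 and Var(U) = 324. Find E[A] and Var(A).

From U = -2A + 19: E[U] = a·E[A] + b, so E[A] = (E[U] − b)/a = (79 − 19)/(-2) = -30.
Var(U) = a²·Var(A), so Var(A) = 324/(-2)² = 81.

E[A] = -30, Var(A) = 81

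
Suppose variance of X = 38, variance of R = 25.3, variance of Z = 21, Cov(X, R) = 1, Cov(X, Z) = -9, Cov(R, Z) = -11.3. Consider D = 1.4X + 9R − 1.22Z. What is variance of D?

variance of D = 2459.1284

variance of D = a²·variance of X + b²·variance of R + c²·variance of Z + 2ab·Cov(X, R) + 2ac·Cov(X, Z) + 2bc·Cov(R, Z), with a = 1.4, b = 9, c = -1.22.
= 74.48 + 2049.3 + 31.2564 + 25.2 + 30.744 + 248.148
= 2459.1284.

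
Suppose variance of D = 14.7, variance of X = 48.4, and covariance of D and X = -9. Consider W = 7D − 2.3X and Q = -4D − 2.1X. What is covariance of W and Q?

covariance of W and Q = -128.328

By bilinearity, covariance of W and Q = ac·variance of D + bd·variance of X + (ad+bc)·covariance of D and X, with a=7, b=-2.3, c=-4, d=-2.1.
ac·variance of D = 7·(-4)·14.7 = -411.6
bd·variance of X = (-2.3)·(-2.1)·48.4 = 233.772
(ad+bc)·covariance of D and X = (-5.5)·(-9) = 49.5
covariance of W and Q = -411.6 + 233.772 + 49.5 = -128.328.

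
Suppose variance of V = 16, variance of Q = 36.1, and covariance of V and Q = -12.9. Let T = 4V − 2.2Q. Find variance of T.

variance of T = a²·variance of V + b²·variance of Q + 2ab·covariance of V and Q with a = 4, b = -2.2.
= 4²·16 + (-2.2)²·36.1 + 2·4·(-2.2)·(-12.9)
= 256 + 174.724 + 227.04 = 657.764.

variance of T = 657.764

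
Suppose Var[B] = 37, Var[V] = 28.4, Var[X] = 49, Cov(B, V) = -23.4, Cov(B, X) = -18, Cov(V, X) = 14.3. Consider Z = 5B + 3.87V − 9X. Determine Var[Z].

Var[Z] = a²·Var[B] + b²·Var[V] + c²·Var[X] + 2ab·Cov(B, V) + 2ac·Cov(B, X) + 2bc·Cov(V, X), with a = 5, b = 3.87, c = -9.
= 925 + 425.34396 + 3969 + (-905.58) + 1620 + (-996.138)
= 5037.62596.

Var[Z] = 5037.62596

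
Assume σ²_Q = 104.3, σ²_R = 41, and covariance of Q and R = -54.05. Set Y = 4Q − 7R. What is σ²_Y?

σ²_Y = 6704.6

σ²_Y = a²·σ²_Q + b²·σ²_R + 2ab·covariance of Q and R with a = 4, b = -7.
= 4²·104.3 + (-7)²·41 + 2·4·(-7)·(-54.05)
= 1668.8 + 2009 + 3026.8 = 6704.6.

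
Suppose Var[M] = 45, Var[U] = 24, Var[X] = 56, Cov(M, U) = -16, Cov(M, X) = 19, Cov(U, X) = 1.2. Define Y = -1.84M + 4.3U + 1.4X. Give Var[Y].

Var[Y] = 875.616

Var[Y] = a²·Var[M] + b²·Var[U] + c²·Var[X] + 2ab·Cov(M, U) + 2ac·Cov(M, X) + 2bc·Cov(U, X), with a = -1.84, b = 4.3, c = 1.4.
= 152.352 + 443.76 + 109.76 + 253.184 + (-97.888) + 14.448
= 875.616.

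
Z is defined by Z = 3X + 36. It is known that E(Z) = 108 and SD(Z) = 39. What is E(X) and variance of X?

From Z = 3X + 36: E(Z) = a·E(X) + b, so E(X) = (E(Z) − b)/a = (108 − 36)/3 = 24.
variance of Z = 39² = 1521.
variance of Z = a²·variance of X, so variance of X = 1521/3² = 169.

E(X) = 24, variance of X = 169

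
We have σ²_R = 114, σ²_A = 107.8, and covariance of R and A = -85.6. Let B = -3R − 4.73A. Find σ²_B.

σ²_B = a²·σ²_R + b²·σ²_A + 2ab·covariance of R and A with a = -3, b = -4.73.
= (-3)²·114 + (-4.73)²·107.8 + 2·(-3)·(-4.73)·(-85.6)
= 1026 + 2411.79862 + (-2429.328) = 1008.47062.

σ²_B = 1008.47062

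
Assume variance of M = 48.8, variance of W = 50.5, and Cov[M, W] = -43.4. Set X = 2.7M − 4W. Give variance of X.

variance of X = a²·variance of M + b²·variance of W + 2ab·Cov[M, W] with a = 2.7, b = -4.
= 2.7²·48.8 + (-4)²·50.5 + 2·2.7·(-4)·(-43.4)
= 355.752 + 808 + 937.44 = 2101.192.

variance of X = 2101.192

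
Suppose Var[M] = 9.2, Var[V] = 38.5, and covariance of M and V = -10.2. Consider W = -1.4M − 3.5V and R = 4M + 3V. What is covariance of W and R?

By bilinearity, covariance of W and R = ac·Var[M] + bd·Var[V] + (ad+bc)·covariance of M and V, with a=-1.4, b=-3.5, c=4, d=3.
ac·Var[M] = (-1.4)·4·9.2 = -51.52
bd·Var[V] = (-3.5)·3·38.5 = -404.25
(ad+bc)·covariance of M and V = (-18.2)·(-10.2) = 185.64
covariance of W and R = -51.52 + (-404.25) + 185.64 = -270.13.

covariance of W and R = -270.13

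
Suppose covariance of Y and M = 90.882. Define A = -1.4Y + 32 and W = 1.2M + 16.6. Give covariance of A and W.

covariance of A and W = a·c·covariance of Y and M = (-1.4)·1.2·90.882 = -152.68176. Additive constants drop out.

covariance of A and W = -152.68176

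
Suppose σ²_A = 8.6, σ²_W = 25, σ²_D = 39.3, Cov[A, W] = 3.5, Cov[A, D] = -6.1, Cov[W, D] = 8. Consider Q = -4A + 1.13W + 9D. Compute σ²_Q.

σ²_Q = a²·σ²_A + b²·σ²_W + c²·σ²_D + 2ab·Cov[A, W] + 2ac·Cov[A, D] + 2bc·Cov[W, D], with a = -4, b = 1.13, c = 9.
= 137.6 + 31.9225 + 3183.3 + (-31.64) + 439.2 + 162.72
= 3923.1025.

σ²_Q = 3923.1025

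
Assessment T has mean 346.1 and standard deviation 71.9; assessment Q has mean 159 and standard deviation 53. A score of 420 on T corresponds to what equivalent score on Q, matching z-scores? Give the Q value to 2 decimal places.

z = (420 − 346.1)/71.9 ≈ 1.0278.
Q = 159 + z·53 = 159 + (420 − 346.1)·53/71.9 ≈ 213.47.

Q = 213.47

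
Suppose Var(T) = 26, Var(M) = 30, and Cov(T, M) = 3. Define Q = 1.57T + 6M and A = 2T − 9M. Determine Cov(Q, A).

By bilinearity, Cov(Q, A) = ac·Var(T) + bd·Var(M) + (ad+bc)·Cov(T, M), with a=1.57, b=6, c=2, d=-9.
ac·Var(T) = 1.57·2·26 = 81.64
bd·Var(M) = 6·(-9)·30 = -1620
(ad+bc)·Cov(T, M) = (-2.13)·3 = -6.39
Cov(Q, A) = 81.64 + (-1620) + (-6.39) = -1544.75.

Cov(Q, A) = -1544.75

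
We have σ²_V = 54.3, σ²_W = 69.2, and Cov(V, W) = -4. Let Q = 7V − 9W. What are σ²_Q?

σ²_Q = a²·σ²_V + b²·σ²_W + 2ab·Cov(V, W) with a = 7, b = -9.
= 7²·54.3 + (-9)²·69.2 + 2·7·(-9)·(-4)
= 2660.7 + 5605.2 + 504 = 8769.9.

σ²_Q = 8769.9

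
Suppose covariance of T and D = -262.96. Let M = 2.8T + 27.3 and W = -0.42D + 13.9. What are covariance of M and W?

covariance of M and W = a·c·covariance of T and D = 2.8·(-0.42)·(-262.96) = 309.24096. Additive constants drop out.

covariance of M and W = 309.24096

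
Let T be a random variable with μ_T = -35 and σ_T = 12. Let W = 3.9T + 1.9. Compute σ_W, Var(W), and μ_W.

W = 3.9T + 1.9 is linear with a = 3.9, b = 1.9.
σ_W = |a|·σ_T = |3.9|·12 = 46.8.
Var(T) = 12² = 144.
Var(W) = a²·Var(T) = 3.9²·144 = 2190.24 (the additive constant 1.9 does not affect variance).
μ_W = a·μ_T + b = 3.9·(-35) + 1.9 = -134.6.

σ_W = 46.8, Var(W) = 2190.24, μ_W = -134.6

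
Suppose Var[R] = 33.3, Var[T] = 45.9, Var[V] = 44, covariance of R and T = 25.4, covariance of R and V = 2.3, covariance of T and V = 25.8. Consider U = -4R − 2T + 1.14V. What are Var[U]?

Var[U] = a²·Var[R] + b²·Var[T] + c²·Var[V] + 2ab·covariance of R and T + 2ac·covariance of R and V + 2bc·covariance of T and V, with a = -4, b = -2, c = 1.14.
= 532.8 + 183.6 + 57.1824 + 406.4 + (-20.976) + (-117.648)
= 1041.3584.

Var[U] = 1041.3584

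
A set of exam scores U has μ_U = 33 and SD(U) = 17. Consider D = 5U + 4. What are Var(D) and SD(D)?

Var(D) = 7225, SD(D) = 85

D = 5U + 4 is linear with a = 5, b = 4.
Var(U) = 17² = 289.
Var(D) = a²·Var(U) = 5²·289 = 7225 (the additive constant 4 does not affect variance).
SD(D) = |a|·SD(U) = |5|·17 = 85.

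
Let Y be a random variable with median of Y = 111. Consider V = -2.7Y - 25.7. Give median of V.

median of V = -325.4

A linear map preserves order up to sign, so median of V = a·median of Y + b = (-2.7)·111 + (-25.7) = -325.4.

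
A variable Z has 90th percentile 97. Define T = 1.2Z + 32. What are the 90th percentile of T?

Since a = 1.2 > 0 the transformation is increasing, so the 90th percentile of T = a·(P_{90} of Z) + b = 1.2·97 + 32 = 148.4.

90th percentile of T = 148.4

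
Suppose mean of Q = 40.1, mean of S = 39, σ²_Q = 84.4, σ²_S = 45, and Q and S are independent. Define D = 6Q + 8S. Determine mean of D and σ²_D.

mean of D = 552.6, σ²_D = 5918.4

mean of D = 6·mean of Q + 8·mean of S = 6·40.1 + 8·39 = 552.6.
σ²_D = a²·σ²_Q + b²·σ²_S + 2ab·Cov[Q, S] with a = 6, b = 8.
Independence gives Cov[Q, S] = 0.
= 6²·84.4 + 8²·45 + 2·6·8·0
= 3038.4 + 2880 + 0 = 5918.4.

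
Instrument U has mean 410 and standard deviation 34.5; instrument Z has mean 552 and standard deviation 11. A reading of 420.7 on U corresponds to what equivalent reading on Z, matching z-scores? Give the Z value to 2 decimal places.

z = (420.7 − 410)/34.5 ≈ 0.3101.
Z = 552 + z·11 = 552 + (420.7 − 410)·11/34.5 ≈ 555.41.

Z = 555.41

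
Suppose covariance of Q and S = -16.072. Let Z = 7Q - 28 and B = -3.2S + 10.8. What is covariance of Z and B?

covariance of Z and B = a·c·covariance of Q and S = 7·(-3.2)·(-16.072) = 360.0128. Additive constants drop out.

covariance of Z and B = 360.0128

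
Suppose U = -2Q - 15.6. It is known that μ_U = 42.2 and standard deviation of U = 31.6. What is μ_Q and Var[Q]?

μ_Q = -28.9, Var[Q] = 249.64

From U = -2Q - 15.6: μ_U = a·μ_Q + b, so μ_Q = (μ_U − b)/a = (42.2 − (-15.6))/(-2) = -28.9.
Var[U] = 31.6² = 998.56.
Var[U] = a²·Var[Q], so Var[Q] = 998.56/(-2)² = 249.64.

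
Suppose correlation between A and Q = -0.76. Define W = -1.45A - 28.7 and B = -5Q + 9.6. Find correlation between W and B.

correlation between W and B = -0.76

Linear rescalings preserve correlation up to sign; here the slopes -1.45 and -5 have the same sign, so correlation between W and B = correlation between A and Q = -0.76.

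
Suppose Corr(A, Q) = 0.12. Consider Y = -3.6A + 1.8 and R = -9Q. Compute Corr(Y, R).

Linear rescalings preserve correlation up to sign; here the slopes -3.6 and -9 have the same sign, so Corr(Y, R) = Corr(A, Q) = 0.12.

Corr(Y, R) = 0.12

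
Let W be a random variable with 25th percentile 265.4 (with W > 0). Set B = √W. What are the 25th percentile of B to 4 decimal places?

25th percentile of B = 16.2911

√W is increasing, so P_{25}(B) = g(P_{25}(W)) ≈ 16.2911.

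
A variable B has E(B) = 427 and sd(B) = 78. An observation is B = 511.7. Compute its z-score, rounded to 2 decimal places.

z = 1.09

z = (B − E(B)) / sd(B) = (511.7 − 427) / 78 ≈ 1.09.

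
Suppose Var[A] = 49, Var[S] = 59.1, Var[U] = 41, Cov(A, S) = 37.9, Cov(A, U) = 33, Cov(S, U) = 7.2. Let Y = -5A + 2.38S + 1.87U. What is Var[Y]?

Var[Y] = 248.10758

Var[Y] = a²·Var[A] + b²·Var[S] + c²·Var[U] + 2ab·Cov(A, S) + 2ac·Cov(A, U) + 2bc·Cov(S, U), with a = -5, b = 2.38, c = 1.87.
= 1225 + 334.76604 + 143.3729 + (-902.02) + (-617.1) + 64.08864
= 248.10758.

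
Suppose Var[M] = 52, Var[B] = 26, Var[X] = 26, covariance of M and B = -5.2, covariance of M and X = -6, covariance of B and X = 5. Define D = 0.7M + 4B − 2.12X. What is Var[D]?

Var[D] = 462.2224

Var[D] = a²·Var[M] + b²·Var[B] + c²·Var[X] + 2ab·covariance of M and B + 2ac·covariance of M and X + 2bc·covariance of B and X, with a = 0.7, b = 4, c = -2.12.
= 25.48 + 416 + 116.8544 + (-29.12) + 17.808 + (-84.8)
= 462.2224.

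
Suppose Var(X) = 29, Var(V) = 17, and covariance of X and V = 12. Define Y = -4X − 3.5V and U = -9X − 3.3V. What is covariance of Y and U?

By bilinearity, covariance of Y and U = ac·Var(X) + bd·Var(V) + (ad+bc)·covariance of X and V, with a=-4, b=-3.5, c=-9, d=-3.3.
ac·Var(X) = (-4)·(-9)·29 = 1044
bd·Var(V) = (-3.5)·(-3.3)·17 = 196.35
(ad+bc)·covariance of X and V = (44.7)·12 = 536.4
covariance of Y and U = 1044 + 196.35 + 536.4 = 1776.75.

covariance of Y and U = 1776.75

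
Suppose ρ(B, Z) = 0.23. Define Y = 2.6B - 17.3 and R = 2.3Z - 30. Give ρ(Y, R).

ρ(Y, R) = 0.23

Linear rescalings preserve correlation up to sign; here the slopes 2.6 and 2.3 have the same sign, so ρ(Y, R) = ρ(B, Z) = 0.23.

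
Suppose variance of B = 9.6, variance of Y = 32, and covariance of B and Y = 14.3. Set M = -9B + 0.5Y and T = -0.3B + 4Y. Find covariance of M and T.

By bilinearity, covariance of M and T = ac·variance of B + bd·variance of Y + (ad+bc)·covariance of B and Y, with a=-9, b=0.5, c=-0.3, d=4.
ac·variance of B = (-9)·(-0.3)·9.6 = 25.92
bd·variance of Y = 0.5·4·32 = 64
(ad+bc)·covariance of B and Y = (-36.15)·14.3 = -516.945
covariance of M and T = 25.92 + 64 + (-516.945) = -427.025.

covariance of M and T = -427.025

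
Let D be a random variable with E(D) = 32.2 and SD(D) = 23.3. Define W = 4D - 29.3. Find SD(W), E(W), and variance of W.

W = 4D - 29.3 is linear with a = 4, b = -29.3.
SD(W) = |a|·SD(D) = |4|·23.3 = 93.2.
E(W) = a·E(D) + b = 4·32.2 + (-29.3) = 99.5.
variance of D = 23.3² = 542.89.
variance of W = a²·variance of D = 4²·542.89 = 8686.24 (the additive constant -29.3 does not affect variance).

SD(W) = 93.2, E(W) = 99.5, variance of W = 8686.24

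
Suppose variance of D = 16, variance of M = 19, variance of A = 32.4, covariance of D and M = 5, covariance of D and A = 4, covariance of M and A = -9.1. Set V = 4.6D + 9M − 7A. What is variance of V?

variance of V = 4768.16

variance of V = a²·variance of D + b²·variance of M + c²·variance of A + 2ab·covariance of D and M + 2ac·covariance of D and A + 2bc·covariance of M and A, with a = 4.6, b = 9, c = -7.
= 338.56 + 1539 + 1587.6 + 414 + (-257.6) + 1146.6
= 4768.16.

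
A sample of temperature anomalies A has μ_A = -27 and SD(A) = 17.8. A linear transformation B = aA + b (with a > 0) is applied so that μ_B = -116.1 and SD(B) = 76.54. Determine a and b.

a = 4.3, b = 0

SD(B) = a·SD(A) (a > 0), so a = 76.54/17.8 = 4.3.
μ_B = a·μ_A + b, so b = -116.1 − 4.3·(-27) = 0.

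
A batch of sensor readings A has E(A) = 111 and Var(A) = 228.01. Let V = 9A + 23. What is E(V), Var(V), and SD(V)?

E(V) = 1022, Var(V) = 18468.81, SD(V) = 135.9

V = 9A + 23 is linear with a = 9, b = 23.
E(V) = a·E(A) + b = 9·111 + 23 = 1022.
Var(V) = a²·Var(A) = 9²·228.01 = 18468.81 (the additive constant 23 does not affect variance).
SD(A) = √228.01 = 15.1.
SD(V) = |a|·SD(A) = |9|·15.1 = 135.9.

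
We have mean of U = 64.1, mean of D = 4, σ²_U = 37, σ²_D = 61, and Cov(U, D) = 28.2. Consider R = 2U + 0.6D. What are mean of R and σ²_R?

mean of R = 2·mean of U + 0.6·mean of D = 2·64.1 + 0.6·4 = 130.6.
σ²_R = a²·σ²_U + b²·σ²_D + 2ab·Cov(U, D) with a = 2, b = 0.6.
= 2²·37 + 0.6²·61 + 2·2·0.6·28.2
= 148 + 21.96 + 67.68 = 237.64.

mean of R = 130.6, σ²_R = 237.64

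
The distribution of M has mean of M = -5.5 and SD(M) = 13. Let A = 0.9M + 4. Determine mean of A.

mean of A = -0.95

A = 0.9M + 4 is linear with a = 0.9, b = 4.
mean of A = a·mean of M + b = 0.9·(-5.5) + 4 = -0.95.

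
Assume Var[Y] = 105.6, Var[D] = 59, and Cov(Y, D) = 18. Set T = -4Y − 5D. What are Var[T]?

Var[T] = a²·Var[Y] + b²·Var[D] + 2ab·Cov(Y, D) with a = -4, b = -5.
= (-4)²·105.6 + (-5)²·59 + 2·(-4)·(-5)·18
= 1689.6 + 1475 + 720 = 3884.6.

Var[T] = 3884.6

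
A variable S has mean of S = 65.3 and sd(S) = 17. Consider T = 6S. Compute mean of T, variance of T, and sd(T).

T = 6S is linear with a = 6, b = 0.
mean of T = a·mean of S + b = 6·65.3 = 391.8.
variance of S = 17² = 289.
variance of T = a²·variance of S = 6²·289 = 10404.
sd(T) = |a|·sd(S) = |6|·17 = 102.

mean of T = 391.8, variance of T = 10404, sd(T) = 102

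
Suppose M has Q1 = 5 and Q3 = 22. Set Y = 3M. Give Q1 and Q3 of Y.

a = 3 > 0: Q1(Y) = a·Q1(M)+b = 15, Q3(Y) = a·Q3(M)+b = 66.

Q1(Y) = 15, Q3(Y) = 66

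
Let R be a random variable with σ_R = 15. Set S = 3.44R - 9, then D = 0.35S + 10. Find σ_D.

σ_S = |3.44|·15 = 51.6.
σ_D = |0.35|·51.6 = 18.06.

σ_D = 18.06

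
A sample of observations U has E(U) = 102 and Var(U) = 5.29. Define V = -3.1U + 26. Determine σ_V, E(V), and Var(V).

σ_V = 7.13, E(V) = -290.2, Var(V) = 50.8369

V = -3.1U + 26 is linear with a = -3.1, b = 26.
σ_U = √5.29 = 2.3.
σ_V = |a|·σ_U = |-3.1|·2.3 = 7.13.
E(V) = a·E(U) + b = (-3.1)·102 + 26 = -290.2.
Var(V) = a²·Var(U) = (-3.1)²·5.29 = 50.8369 (the additive constant 26 does not affect variance).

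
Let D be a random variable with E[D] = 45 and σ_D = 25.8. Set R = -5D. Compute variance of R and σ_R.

R = -5D is linear with a = -5, b = 0.
variance of D = 25.8² = 665.64.
variance of R = a²·variance of D = (-5)²·665.64 = 16641.
σ_R = |a|·σ_D = |-5|·25.8 = 129.

variance of R = 16641, σ_R = 129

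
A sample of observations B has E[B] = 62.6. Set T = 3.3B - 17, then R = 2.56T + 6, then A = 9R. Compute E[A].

E[A] = 4421.9232

E[T] = 3.3·62.6 + (-17) = 189.58.
E[R] = 2.56·189.58 + 6 = 491.3248.
E[A] = 9·491.3248 = 4421.9232.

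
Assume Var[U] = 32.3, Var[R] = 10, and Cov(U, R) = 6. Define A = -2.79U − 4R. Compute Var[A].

Var[A] = a²·Var[U] + b²·Var[R] + 2ab·Cov(U, R) with a = -2.79, b = -4.
= (-2.79)²·32.3 + (-4)²·10 + 2·(-2.79)·(-4)·6
= 251.42643 + 160 + 133.92 = 545.34643.

Var[A] = 545.34643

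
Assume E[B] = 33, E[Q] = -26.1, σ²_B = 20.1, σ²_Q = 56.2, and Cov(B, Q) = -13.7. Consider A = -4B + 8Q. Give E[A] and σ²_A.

E[A] = (-4)·E[B] + 8·E[Q] = (-4)·33 + 8·(-26.1) = -340.8.
σ²_A = a²·σ²_B + b²·σ²_Q + 2ab·Cov(B, Q) with a = -4, b = 8.
= (-4)²·20.1 + 8²·56.2 + 2·(-4)·8·(-13.7)
= 321.6 + 3596.8 + 876.8 = 4795.2.

E[A] = -340.8, σ²_A = 4795.2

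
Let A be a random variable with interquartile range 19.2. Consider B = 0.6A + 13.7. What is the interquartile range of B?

Under B = aA + b, IQR(B) = |a|·IQR(A) = |0.6|·19.2 = 11.52 (shifts cancel; spread scales by |a|).

IQR(B) = 11.52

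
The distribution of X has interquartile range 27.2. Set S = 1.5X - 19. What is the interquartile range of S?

IQR(S) = 40.8

Under S = aX + b, IQR(S) = |a|·IQR(X) = |1.5|·27.2 = 40.8 (shifts cancel; spread scales by |a|).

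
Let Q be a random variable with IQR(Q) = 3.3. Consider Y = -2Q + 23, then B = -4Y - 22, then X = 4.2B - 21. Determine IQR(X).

IQR(Y) = |-2|·3.3 = 6.6.
IQR(B) = |-4|·6.6 = 26.4.
IQR(X) = |4.2|·26.4 = 110.88.

IQR(X) = 110.88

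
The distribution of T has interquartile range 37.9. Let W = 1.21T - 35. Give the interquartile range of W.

Under W = aT + b, IQR(W) = |a|·IQR(T) = |1.21|·37.9 = 45.859 (shifts cancel; spread scales by |a|).

IQR(W) = 45.859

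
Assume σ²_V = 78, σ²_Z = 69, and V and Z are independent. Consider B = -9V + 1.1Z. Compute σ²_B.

σ²_B = 6401.49

σ²_B = a²·σ²_V + b²·σ²_Z + 2ab·Cov(V, Z) with a = -9, b = 1.1.
Independence gives Cov(V, Z) = 0.
= (-9)²·78 + 1.1²·69 + 2·(-9)·1.1·0
= 6318 + 83.49 + 0 = 6401.49.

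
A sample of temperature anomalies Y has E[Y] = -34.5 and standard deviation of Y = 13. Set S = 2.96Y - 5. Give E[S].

S = 2.96Y - 5 is linear with a = 2.96, b = -5.
E[S] = a·E[Y] + b = 2.96·(-34.5) + (-5) = -107.12.

E[S] = -107.12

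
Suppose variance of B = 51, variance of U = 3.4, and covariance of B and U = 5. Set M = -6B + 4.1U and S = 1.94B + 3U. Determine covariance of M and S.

By bilinearity, covariance of M and S = ac·variance of B + bd·variance of U + (ad+bc)·covariance of B and U, with a=-6, b=4.1, c=1.94, d=3.
ac·variance of B = (-6)·1.94·51 = -593.64
bd·variance of U = 4.1·3·3.4 = 41.82
(ad+bc)·covariance of B and U = (-10.046)·5 = -50.23
covariance of M and S = -593.64 + 41.82 + (-50.23) = -602.05.

covariance of M and S = -602.05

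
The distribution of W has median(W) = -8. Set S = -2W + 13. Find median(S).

A linear map preserves order up to sign, so median(S) = a·median(W) + b = (-2)·(-8) + 13 = 29.

median(S) = 29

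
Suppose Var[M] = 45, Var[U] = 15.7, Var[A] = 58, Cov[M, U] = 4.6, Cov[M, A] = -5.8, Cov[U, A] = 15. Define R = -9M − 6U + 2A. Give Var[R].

Var[R] = a²·Var[M] + b²·Var[U] + c²·Var[A] + 2ab·Cov[M, U] + 2ac·Cov[M, A] + 2bc·Cov[U, A], with a = -9, b = -6, c = 2.
= 3645 + 565.2 + 232 + 496.8 + 208.8 + (-360)
= 4787.8.

Var[R] = 4787.8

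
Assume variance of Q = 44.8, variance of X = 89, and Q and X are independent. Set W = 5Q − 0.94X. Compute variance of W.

variance of W = a²·variance of Q + b²·variance of X + 2ab·Cov(Q, X) with a = 5, b = -0.94.
Independence gives Cov(Q, X) = 0.
= 5²·44.8 + (-0.94)²·89 + 2·5·(-0.94)·0
= 1120 + 78.6404 + 0 = 1198.6404.

variance of W = 1198.6404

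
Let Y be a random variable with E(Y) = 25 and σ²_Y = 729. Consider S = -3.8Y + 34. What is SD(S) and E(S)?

S = -3.8Y + 34 is linear with a = -3.8, b = 34.
SD(Y) = √729 = 27.
SD(S) = |a|·SD(Y) = |-3.8|·27 = 102.6.
E(S) = a·E(Y) + b = (-3.8)·25 + 34 = -61.

SD(S) = 102.6, E(S) = -61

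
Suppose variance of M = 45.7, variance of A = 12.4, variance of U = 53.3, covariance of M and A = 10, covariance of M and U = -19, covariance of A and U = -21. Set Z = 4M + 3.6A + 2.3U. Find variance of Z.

variance of Z = 764.501

variance of Z = a²·variance of M + b²·variance of A + c²·variance of U + 2ab·covariance of M and A + 2ac·covariance of M and U + 2bc·covariance of A and U, with a = 4, b = 3.6, c = 2.3.
= 731.2 + 160.704 + 281.957 + 288 + (-349.6) + (-347.76)
= 764.501.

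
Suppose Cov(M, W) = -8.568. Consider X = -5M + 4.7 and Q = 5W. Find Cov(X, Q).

Cov(X, Q) = a·c·Cov(M, W) = (-5)·5·(-8.568) = 214.2. Additive constants drop out.

Cov(X, Q) = 214.2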